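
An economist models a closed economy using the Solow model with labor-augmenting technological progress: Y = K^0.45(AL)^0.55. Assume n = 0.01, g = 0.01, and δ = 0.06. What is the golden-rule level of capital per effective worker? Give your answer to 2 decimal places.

The effective depreciation rate is n + g + δ = 0.01 + 0.01 + 0.06 = 0.08.
Maximizing c = f(k) − (n+g+δ)·k gives f'(k) = n+g+δ, i.e. 0.45·k^(0.45−1) = 0.08, so k_gold = (0.45/0.08)^(1/0.55) ≈ 23.1132.

k_gold ≈ 23.11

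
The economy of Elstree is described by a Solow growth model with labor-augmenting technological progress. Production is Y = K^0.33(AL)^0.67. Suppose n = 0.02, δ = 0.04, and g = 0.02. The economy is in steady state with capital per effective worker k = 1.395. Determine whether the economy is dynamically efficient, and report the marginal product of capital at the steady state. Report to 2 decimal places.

Capital per effective worker breaks even when investment replaces (n + g + δ)·k; here n + g + δ = 0.08.
MPK = 0.33·k^(0.33−1) = 0.33·1.395^(-0.67) ≈ 0.2640.
MPK > 0.08, so the economy is dynamically efficient (under-saving).

dynamically efficient; MPK ≈ 0.26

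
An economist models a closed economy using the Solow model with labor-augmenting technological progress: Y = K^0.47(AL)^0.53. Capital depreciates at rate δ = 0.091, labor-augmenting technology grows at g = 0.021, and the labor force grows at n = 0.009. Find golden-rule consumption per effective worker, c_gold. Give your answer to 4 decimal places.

Capital per effective worker breaks even when investment replaces (n + g + δ)·k; here n + g + δ = 0.121.
Golden rule sets MPK = n+g+δ: 0.47·k^(0.47−1) = 0.121, so k_gold = (0.47/0.121)^(1/0.53) ≈ 12.9393.
y_gold = 12.9393^0.47 ≈ 3.3312.
c_gold = y_gold − (n+g+δ)·k_gold = 3.3312 − 0.121·12.9393 ≈ 1.7655.

c_gold ≈ 1.7655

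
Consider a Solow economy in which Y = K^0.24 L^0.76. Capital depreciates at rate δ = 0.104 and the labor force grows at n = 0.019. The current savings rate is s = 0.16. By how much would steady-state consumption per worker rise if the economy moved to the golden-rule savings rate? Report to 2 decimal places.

Δc ≈ 0.03

n + δ = 0.019 + 0.104 = 0.123.
Current steady state (s = 0.16): k* = (0.16/0.123)^(1/0.76) ≈ 1.4135, y* = 1.4135^0.24 ≈ 1.0866, c* = (1−0.16)·1.0866 ≈ 0.9127.
Setting f'(k) = n+δ gives 0.24·k^(0.24−1) = 0.123, hence k_gold = (0.24/0.123)^(1/0.76) ≈ 2.4098.
y_gold = 2.4098^0.24 ≈ 1.2350, c_gold = y_gold − 0.123·k_gold ≈ 0.9386.
Gain: Δc = 0.9386 − 0.9127 ≈ 0.0259.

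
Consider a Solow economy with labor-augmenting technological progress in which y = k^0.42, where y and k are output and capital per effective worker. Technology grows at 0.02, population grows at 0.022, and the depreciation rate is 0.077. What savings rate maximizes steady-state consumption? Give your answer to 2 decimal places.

s_gold = 0.42

n + g + δ = 0.022 + 0.02 + 0.077 = 0.119.
At the golden rule MPK = n+g+δ, and in any Cobb-Douglas steady state s = (n+g+δ)·k/y = MPK·k/y = capital's share 0.42.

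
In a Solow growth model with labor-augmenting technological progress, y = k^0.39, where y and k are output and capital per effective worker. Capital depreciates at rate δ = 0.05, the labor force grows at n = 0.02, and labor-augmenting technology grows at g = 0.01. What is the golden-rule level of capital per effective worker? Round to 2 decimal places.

k_gold ≈ 13.42

Break-even investment rate: n + g + δ = 0.02 + 0.01 + 0.05 = 0.08.
Maximizing c = f(k) − (n+g+δ)·k gives f'(k) = n+g+δ, i.e. 0.39·k^(0.39−1) = 0.08, so k_gold = (0.39/0.08)^(1/0.61) ≈ 13.4223.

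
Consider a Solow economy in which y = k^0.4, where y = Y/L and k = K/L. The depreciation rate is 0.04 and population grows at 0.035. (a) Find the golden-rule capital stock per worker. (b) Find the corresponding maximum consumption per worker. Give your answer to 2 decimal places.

(a) k_gold ≈ 16.28; (b) c_gold ≈ 1.83

Capital per worker breaks even when investment replaces (n + δ)·k; here n + δ = 0.075.
At the golden rule the marginal product of capital equals n+δ: 0.4·k^(0.4−1) = 0.075. Solving, k_gold = (0.4/0.075)^(1/0.6) ≈ 16.2804.
y_gold = 16.2804^0.4 ≈ 3.0526; c_gold = y_gold − 0.075·k_gold ≈ 1.8315.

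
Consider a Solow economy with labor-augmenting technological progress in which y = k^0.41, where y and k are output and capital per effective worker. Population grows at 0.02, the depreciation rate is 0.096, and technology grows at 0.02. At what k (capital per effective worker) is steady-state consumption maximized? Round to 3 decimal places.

k_gold ≈ 6.491

Break-even investment rate: n + g + δ = 0.02 + 0.02 + 0.096 = 0.136.
Setting f'(k) = n+g+δ gives 0.41·k^(0.41−1) = 0.136, hence k_gold = (0.41/0.136)^(1/0.59) ≈ 6.4905.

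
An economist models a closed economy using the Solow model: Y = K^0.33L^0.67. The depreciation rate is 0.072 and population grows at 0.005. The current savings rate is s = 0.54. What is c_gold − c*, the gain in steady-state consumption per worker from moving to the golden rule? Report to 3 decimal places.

The effective depreciation rate is n + δ = 0.005 + 0.072 = 0.077.
Current steady state (s = 0.54): k* = (0.54/0.077)^(1/0.67) ≈ 18.3038, y* = 18.3038^0.33 ≈ 2.6100, c* = (1−0.54)·2.6100 ≈ 1.2006.
Setting f'(k) = n+δ gives 0.33·k^(0.33−1) = 0.077, hence k_gold = (0.33/0.077)^(1/0.67) ≈ 8.7764.
y_gold = 8.7764^0.33 ≈ 2.0478, c_gold = y_gold − 0.077·k_gold ≈ 1.3720.
Gain: Δc = 1.3720 − 1.2006 ≈ 0.1715.

Δc ≈ 0.171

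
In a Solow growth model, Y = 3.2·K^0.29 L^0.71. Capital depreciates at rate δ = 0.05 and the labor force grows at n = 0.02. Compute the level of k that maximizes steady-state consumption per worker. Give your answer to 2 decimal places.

k_gold ≈ 38.10

n + δ = 0.02 + 0.05 = 0.07.
Golden rule sets MPK = n+δ: 0.29·3.2·k^(0.29−1) = 0.07, so k_gold = (0.29·3.2/0.07)^(1/0.71) ≈ 38.0992.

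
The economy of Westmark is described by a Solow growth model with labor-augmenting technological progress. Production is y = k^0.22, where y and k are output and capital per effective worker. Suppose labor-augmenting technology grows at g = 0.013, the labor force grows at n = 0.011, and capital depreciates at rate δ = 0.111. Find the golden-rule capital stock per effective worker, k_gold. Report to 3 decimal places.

n + g + δ = 0.011 + 0.013 + 0.111 = 0.135.
Setting f'(k) = n+g+δ gives 0.22·k^(0.22−1) = 0.135, hence k_gold = (0.22/0.135)^(1/0.78) ≈ 1.8703.

k_gold ≈ 1.870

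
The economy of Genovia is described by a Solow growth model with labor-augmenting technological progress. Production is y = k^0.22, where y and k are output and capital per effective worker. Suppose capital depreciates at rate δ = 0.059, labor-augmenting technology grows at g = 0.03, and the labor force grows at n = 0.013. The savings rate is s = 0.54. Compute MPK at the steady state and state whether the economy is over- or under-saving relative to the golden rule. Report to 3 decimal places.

over-saving; MPK ≈ 0.042

n + g + δ = 0.013 + 0.03 + 0.059 = 0.102.
Steady-state k*: s·k^0.22 = 0.102·k gives k* = (0.54/0.102)^(1/0.78) ≈ 8.4711.
MPK = 0.22·8.4711^(-0.78) ≈ 0.0416.
MPK < n+g+δ = 0.102, so the economy is dynamically inefficient (over-saving).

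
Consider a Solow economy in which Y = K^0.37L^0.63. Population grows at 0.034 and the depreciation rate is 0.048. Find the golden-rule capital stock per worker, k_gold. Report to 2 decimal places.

The effective depreciation rate is n + δ = 0.034 + 0.048 = 0.082.
Maximizing c = f(k) − (n+δ)·k gives f'(k) = n+δ, i.e. 0.37·k^(0.37−1) = 0.082, so k_gold = (0.37/0.082)^(1/0.63) ≈ 10.9323.

k_gold ≈ 10.93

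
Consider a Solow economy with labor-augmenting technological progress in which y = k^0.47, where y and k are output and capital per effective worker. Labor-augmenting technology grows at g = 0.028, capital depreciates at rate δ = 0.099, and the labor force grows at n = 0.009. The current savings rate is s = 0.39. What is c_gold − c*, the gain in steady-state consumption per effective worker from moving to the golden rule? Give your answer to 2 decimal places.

The effective depreciation rate is n + g + δ = 0.009 + 0.028 + 0.099 = 0.136.
Current steady state (s = 0.39): k* = (0.39/0.136)^(1/0.53) ≈ 7.2989, y* = 7.2989^0.47 ≈ 2.5452, c* = (1−0.39)·2.5452 ≈ 1.5526.
Golden rule sets MPK = n+g+δ: 0.47·k^(0.47−1) = 0.136, so k_gold = (0.47/0.136)^(1/0.53) ≈ 10.3788.
y_gold = 10.3788^0.47 ≈ 3.0032, c_gold = y_gold − 0.136·k_gold ≈ 1.5917.
Gain: Δc = 1.5917 − 1.5526 ≈ 0.0391.

Δc ≈ 0.04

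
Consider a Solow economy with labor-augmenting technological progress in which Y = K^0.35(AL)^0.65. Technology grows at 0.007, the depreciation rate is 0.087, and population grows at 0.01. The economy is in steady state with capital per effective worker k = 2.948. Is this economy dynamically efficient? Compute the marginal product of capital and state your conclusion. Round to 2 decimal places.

Capital per effective worker breaks even when investment replaces (n + g + δ)·k; here n + g + δ = 0.104.
MPK = 0.35·k^(0.35−1) = 0.35·2.948^(-0.65) ≈ 0.1733.
MPK > 0.104, so the economy is dynamically efficient (under-saving).

dynamically efficient; MPK ≈ 0.17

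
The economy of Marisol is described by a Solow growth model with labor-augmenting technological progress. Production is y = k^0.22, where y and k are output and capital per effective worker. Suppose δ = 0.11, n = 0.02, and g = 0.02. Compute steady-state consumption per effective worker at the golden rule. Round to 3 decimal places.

c_gold ≈ 0.869

The effective depreciation rate is n + g + δ = 0.02 + 0.02 + 0.11 = 0.15.
Maximizing c = f(k) − (n+g+δ)·k gives f'(k) = n+g+δ, i.e. 0.22·k^(0.22−1) = 0.15, so k_gold = (0.22/0.15)^(1/0.78) ≈ 1.6340.
y_gold = 1.6340^0.22 ≈ 1.1141.
c_gold = y_gold − (n+g+δ)·k_gold = 1.1141 − 0.15·1.6340 ≈ 0.8690.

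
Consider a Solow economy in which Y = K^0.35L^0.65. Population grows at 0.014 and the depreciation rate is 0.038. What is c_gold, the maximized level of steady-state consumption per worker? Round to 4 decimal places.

c_gold ≈ 1.8147

The effective depreciation rate is n + δ = 0.014 + 0.038 = 0.052.
Maximizing c = f(k) − (n+δ)·k gives f'(k) = n+δ, i.e. 0.35·k^(0.35−1) = 0.052, so k_gold = (0.35/0.052)^(1/0.65) ≈ 18.7908.
y_gold = 18.7908^0.35 ≈ 2.7918.
c_gold = y_gold − (n+δ)·k_gold = 2.7918 − 0.052·18.7908 ≈ 1.8147.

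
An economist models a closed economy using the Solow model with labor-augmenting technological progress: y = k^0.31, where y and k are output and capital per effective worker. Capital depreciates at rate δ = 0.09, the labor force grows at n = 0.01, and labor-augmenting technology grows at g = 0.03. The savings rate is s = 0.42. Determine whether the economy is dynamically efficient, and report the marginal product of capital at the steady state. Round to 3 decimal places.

Break-even investment rate: n + g + δ = 0.01 + 0.03 + 0.09 = 0.13.
Steady-state k*: s·k^0.31 = 0.13·k gives k* = (0.42/0.13)^(1/0.69) ≈ 5.4717.
MPK = 0.31·5.4717^(-0.69) ≈ 0.0960.
MPK < n+g+δ = 0.13, so the economy is dynamically inefficient (over-saving).

dynamically inefficient; MPK ≈ 0.096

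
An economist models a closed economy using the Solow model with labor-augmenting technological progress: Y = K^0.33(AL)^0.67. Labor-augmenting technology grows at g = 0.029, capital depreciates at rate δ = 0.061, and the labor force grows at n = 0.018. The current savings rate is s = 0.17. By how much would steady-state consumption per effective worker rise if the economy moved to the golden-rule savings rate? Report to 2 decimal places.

Δc ≈ 0.12

The effective depreciation rate is n + g + δ = 0.018 + 0.029 + 0.061 = 0.108.
Current steady state (s = 0.17): k* = (0.17/0.108)^(1/0.67) ≈ 1.9682, y* = 1.9682^0.33 ≈ 1.2504, c* = (1−0.17)·1.2504 ≈ 1.0378.
Golden rule sets MPK = n+g+δ: 0.33·k^(0.33−1) = 0.108, so k_gold = (0.33/0.108)^(1/0.67) ≈ 5.2968.
y_gold = 5.2968^0.33 ≈ 1.7335, c_gold = y_gold − 0.108·k_gold ≈ 1.1614.
Gain: Δc = 1.1614 − 1.0378 ≈ 0.1236.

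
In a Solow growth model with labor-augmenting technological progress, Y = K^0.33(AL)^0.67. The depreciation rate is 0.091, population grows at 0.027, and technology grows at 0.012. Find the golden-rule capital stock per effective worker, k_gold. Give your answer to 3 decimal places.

k_gold ≈ 4.016

n + g + δ = 0.027 + 0.012 + 0.091 = 0.13.
Golden rule sets MPK = n+g+δ: 0.33·k^(0.33−1) = 0.13, so k_gold = (0.33/0.13)^(1/0.67) ≈ 4.0164.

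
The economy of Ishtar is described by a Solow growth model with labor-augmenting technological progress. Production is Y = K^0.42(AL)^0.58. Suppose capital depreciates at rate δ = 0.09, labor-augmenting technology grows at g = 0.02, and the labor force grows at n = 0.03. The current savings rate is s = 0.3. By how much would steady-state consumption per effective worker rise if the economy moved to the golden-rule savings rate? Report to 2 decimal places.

Δc ≈ 0.07

Break-even investment rate: n + g + δ = 0.03 + 0.02 + 0.09 = 0.14.
Current steady state (s = 0.3): k* = (0.3/0.14)^(1/0.58) ≈ 3.7212, y* = 3.7212^0.42 ≈ 1.7365, c* = (1−0.3)·1.7365 ≈ 1.2156.
Maximizing c = f(k) − (n+g+δ)·k gives f'(k) = n+g+δ, i.e. 0.42·k^(0.42−1) = 0.14, so k_gold = (0.42/0.14)^(1/0.58) ≈ 6.6470.
y_gold = 6.6470^0.42 ≈ 2.2157, c_gold = y_gold − 0.14·k_gold ≈ 1.2851.
Gain: Δc = 1.2851 − 1.2156 ≈ 0.0695.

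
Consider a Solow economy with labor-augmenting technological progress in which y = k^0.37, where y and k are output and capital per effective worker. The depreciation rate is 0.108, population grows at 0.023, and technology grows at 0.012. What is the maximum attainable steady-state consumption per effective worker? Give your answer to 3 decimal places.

Capital per effective worker breaks even when investment replaces (n + g + δ)·k; here n + g + δ = 0.143.
Setting f'(k) = n+g+δ gives 0.37·k^(0.37−1) = 0.143, hence k_gold = (0.37/0.143)^(1/0.63) ≈ 4.5221.
y_gold = 4.5221^0.37 ≈ 1.7477.
c_gold = y_gold − (n+g+δ)·k_gold = 1.7477 − 0.143·4.5221 ≈ 1.1011.

c_gold ≈ 1.101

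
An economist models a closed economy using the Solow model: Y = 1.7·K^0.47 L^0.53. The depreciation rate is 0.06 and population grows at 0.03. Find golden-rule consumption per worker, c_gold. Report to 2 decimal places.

Capital per worker breaks even when investment replaces (n + δ)·k; here n + δ = 0.09.
Maximizing c = f(k) − (n+δ)·k gives f'(k) = n+δ, i.e. 0.47·1.7·k^(0.47−1) = 0.09, so k_gold = (0.47·1.7/0.09)^(1/0.53) ≈ 61.5536.
y_gold = 1.7·61.5536^0.47 ≈ 11.7869.
c_gold = y_gold − (n+δ)·k_gold = 11.7869 − 0.09·61.5536 ≈ 6.2470.

c_gold ≈ 6.25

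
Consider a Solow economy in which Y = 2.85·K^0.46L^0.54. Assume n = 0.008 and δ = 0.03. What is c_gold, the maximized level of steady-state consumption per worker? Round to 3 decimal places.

c_gold ≈ 31.422

Capital per worker breaks even when investment replaces (n + δ)·k; here n + δ = 0.038.
Maximizing c = f(k) − (n+δ)·k gives f'(k) = n+δ, i.e. 0.46·2.85·k^(0.46−1) = 0.038, so k_gold = (0.46·2.85/0.038)^(1/0.54) ≈ 704.3899.
y_gold = 2.85·704.3899^0.46 ≈ 58.1887.
c_gold = y_gold − (n+δ)·k_gold = 58.1887 − 0.038·704.3899 ≈ 31.4219.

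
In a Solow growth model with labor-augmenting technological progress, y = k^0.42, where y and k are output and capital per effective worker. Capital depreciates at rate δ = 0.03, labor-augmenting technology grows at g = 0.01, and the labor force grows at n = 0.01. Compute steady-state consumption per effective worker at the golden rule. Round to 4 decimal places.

n + g + δ = 0.01 + 0.01 + 0.03 = 0.05.
At the golden rule the marginal product of capital equals n+g+δ: 0.42·k^(0.42−1) = 0.05. Solving, k_gold = (0.42/0.05)^(1/0.58) ≈ 39.2270.
y_gold = 39.2270^0.42 ≈ 4.6699.
c_gold = y_gold − (n+g+δ)·k_gold = 4.6699 − 0.05·39.2270 ≈ 2.7085.

c_gold ≈ 2.7085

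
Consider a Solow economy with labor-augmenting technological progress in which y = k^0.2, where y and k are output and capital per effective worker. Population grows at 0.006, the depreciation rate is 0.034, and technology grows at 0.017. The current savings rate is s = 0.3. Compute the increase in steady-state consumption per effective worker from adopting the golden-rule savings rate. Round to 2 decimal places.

The effective depreciation rate is n + g + δ = 0.006 + 0.017 + 0.034 = 0.057.
Current steady state (s = 0.3): k* = (0.3/0.057)^(1/0.8) ≈ 7.9718, y* = 7.9718^0.2 ≈ 1.5146, c* = (1−0.3)·1.5146 ≈ 1.0603.
Setting f'(k) = n+g+δ gives 0.2·k^(0.2−1) = 0.057, hence k_gold = (0.2/0.057)^(1/0.8) ≈ 4.8022.
y_gold = 4.8022^0.2 ≈ 1.3686, c_gold = y_gold − 0.057·k_gold ≈ 1.0949.
Gain: Δc = 1.0949 − 1.0603 ≈ 0.0347.

Δc ≈ 0.03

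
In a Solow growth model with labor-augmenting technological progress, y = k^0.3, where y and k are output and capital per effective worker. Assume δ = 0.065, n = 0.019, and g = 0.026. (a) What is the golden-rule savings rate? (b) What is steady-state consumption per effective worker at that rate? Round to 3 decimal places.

n + g + δ = 0.019 + 0.026 + 0.065 = 0.11.
For Cobb-Douglas, s_gold equals capital's share: s_gold = 0.3.
Golden rule sets MPK = n+g+δ: 0.3·k^(0.3−1) = 0.11, so k_gold = (0.3/0.11)^(1/0.7) ≈ 4.1925.
y_gold = 4.1925^0.3 ≈ 1.5372; c_gold = (1−0.3)·y_gold ≈ 1.0761.

(a) s_gold = 0.300; (b) c_gold ≈ 1.076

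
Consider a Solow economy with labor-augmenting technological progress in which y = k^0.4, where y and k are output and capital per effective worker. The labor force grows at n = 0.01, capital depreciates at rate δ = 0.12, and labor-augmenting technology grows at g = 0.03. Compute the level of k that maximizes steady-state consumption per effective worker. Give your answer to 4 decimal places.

The effective depreciation rate is n + g + δ = 0.01 + 0.03 + 0.12 = 0.16.
Maximizing c = f(k) − (n+g+δ)·k gives f'(k) = n+g+δ, i.e. 0.4·k^(0.4−1) = 0.16, so k_gold = (0.4/0.16)^(1/0.6) ≈ 4.6050.

k_gold ≈ 4.6050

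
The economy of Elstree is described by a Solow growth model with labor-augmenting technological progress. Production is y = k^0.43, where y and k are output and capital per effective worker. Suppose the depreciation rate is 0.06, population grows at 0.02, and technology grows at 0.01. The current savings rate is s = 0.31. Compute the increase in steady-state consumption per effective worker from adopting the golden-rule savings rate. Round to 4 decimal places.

Δc ≈ 0.1006

Capital per effective worker breaks even when investment replaces (n + g + δ)·k; here n + g + δ = 0.09.
Current steady state (s = 0.31): k* = (0.31/0.09)^(1/0.57) ≈ 8.7562, y* = 8.7562^0.43 ≈ 2.5421, c* = (1−0.31)·2.5421 ≈ 1.7541.
Maximizing c = f(k) − (n+g+δ)·k gives f'(k) = n+g+δ, i.e. 0.43·k^(0.43−1) = 0.09, so k_gold = (0.43/0.09)^(1/0.57) ≈ 15.5462.
y_gold = 15.5462^0.43 ≈ 3.2539, c_gold = y_gold − 0.09·k_gold ≈ 1.8547.
Gain: Δc = 1.8547 − 1.7541 ≈ 0.1006.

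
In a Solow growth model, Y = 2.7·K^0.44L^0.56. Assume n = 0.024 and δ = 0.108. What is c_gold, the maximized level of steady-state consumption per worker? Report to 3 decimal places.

n + δ = 0.024 + 0.108 = 0.132.
Maximizing c = f(k) − (n+δ)·k gives f'(k) = n+δ, i.e. 0.44·2.7·k^(0.44−1) = 0.132, so k_gold = (0.44·2.7/0.132)^(1/0.56) ≈ 50.5830.
y_gold = 2.7·50.5830^0.44 ≈ 15.1749.
c_gold = y_gold − (n+δ)·k_gold = 15.1749 − 0.132·50.5830 ≈ 8.4979.

c_gold ≈ 8.498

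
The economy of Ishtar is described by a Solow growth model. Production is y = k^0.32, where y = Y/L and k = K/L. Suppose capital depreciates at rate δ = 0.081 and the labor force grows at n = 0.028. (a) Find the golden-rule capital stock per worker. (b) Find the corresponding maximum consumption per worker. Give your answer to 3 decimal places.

n + δ = 0.028 + 0.081 = 0.109.
Golden rule sets MPK = n+δ: 0.32·k^(0.32−1) = 0.109, so k_gold = (0.32/0.109)^(1/0.68) ≈ 4.8734.
y_gold = 4.8734^0.32 ≈ 1.6600; c_gold = y_gold − 0.109·k_gold ≈ 1.1288.

(a) k_gold ≈ 4.873; (b) c_gold ≈ 1.129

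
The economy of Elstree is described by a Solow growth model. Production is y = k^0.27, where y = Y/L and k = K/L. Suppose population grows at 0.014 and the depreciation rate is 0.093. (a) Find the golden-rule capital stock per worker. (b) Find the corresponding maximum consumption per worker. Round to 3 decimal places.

Break-even investment rate: n + δ = 0.014 + 0.093 = 0.107.
Maximizing c = f(k) − (n+δ)·k gives f'(k) = n+δ, i.e. 0.27·k^(0.27−1) = 0.107, so k_gold = (0.27/0.107)^(1/0.73) ≈ 3.5535.
y_gold = 3.5535^0.27 ≈ 1.4082; c_gold = y_gold − 0.107·k_gold ≈ 1.0280.

(a) k_gold ≈ 3.554; (b) c_gold ≈ 1.028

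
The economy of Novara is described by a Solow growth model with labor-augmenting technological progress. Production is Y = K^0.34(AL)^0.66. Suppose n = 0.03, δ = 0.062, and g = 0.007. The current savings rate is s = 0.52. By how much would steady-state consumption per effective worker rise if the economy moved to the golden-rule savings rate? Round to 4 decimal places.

Δc ≈ 0.1181

Capital per effective worker breaks even when investment replaces (n + g + δ)·k; here n + g + δ = 0.099.
Current steady state (s = 0.52): k* = (0.52/0.099)^(1/0.66) ≈ 12.3443, y* = 12.3443^0.34 ≈ 2.3502, c* = (1−0.52)·2.3502 ≈ 1.1281.
Maximizing c = f(k) − (n+g+δ)·k gives f'(k) = n+g+δ, i.e. 0.34·k^(0.34−1) = 0.099, so k_gold = (0.34/0.099)^(1/0.66) ≈ 6.4846.
y_gold = 6.4846^0.34 ≈ 1.8882, c_gold = y_gold − 0.099·k_gold ≈ 1.2462.
Gain: Δc = 1.2462 − 1.1281 ≈ 0.1181.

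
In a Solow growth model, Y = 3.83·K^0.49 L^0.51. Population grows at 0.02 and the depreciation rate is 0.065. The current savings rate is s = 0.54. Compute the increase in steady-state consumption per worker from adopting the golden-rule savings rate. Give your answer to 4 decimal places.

Δc ≈ 0.3737

Capital per worker breaks even when investment replaces (n + δ)·k; here n + δ = 0.085.
Current steady state (s = 0.54): k* = (0.54·3.83/0.085)^(1/0.51) ≈ 522.3811, y* = 3.83·522.3811^0.49 ≈ 82.2267, c* = (1−0.54)·82.2267 ≈ 37.8243.
Golden rule sets MPK = n+δ: 0.49·3.83·k^(0.49−1) = 0.085, so k_gold = (0.49·3.83/0.085)^(1/0.51) ≈ 431.7645.
y_gold = 3.83·431.7645^0.49 ≈ 74.8979, c_gold = y_gold − 0.085·k_gold ≈ 38.1979.
Gain: Δc = 38.1979 − 37.8243 ≈ 0.3737.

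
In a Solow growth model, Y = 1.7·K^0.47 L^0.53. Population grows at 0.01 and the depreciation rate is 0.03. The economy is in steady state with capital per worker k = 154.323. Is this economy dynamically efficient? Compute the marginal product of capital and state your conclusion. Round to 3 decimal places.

dynamically efficient; MPK ≈ 0.055

Capital per worker breaks even when investment replaces (n + δ)·k; here n + δ = 0.04.
MPK = 0.47·1.7·k^(0.47−1) = 0.47·1.7·154.323^(-0.53) ≈ 0.0553.
MPK > 0.04, so the economy is dynamically efficient (under-saving).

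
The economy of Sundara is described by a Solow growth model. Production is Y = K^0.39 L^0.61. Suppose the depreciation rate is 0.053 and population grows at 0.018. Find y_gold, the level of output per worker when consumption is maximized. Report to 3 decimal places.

y_gold ≈ 2.972

n + δ = 0.018 + 0.053 = 0.071.
Golden rule sets MPK = n+δ: 0.39·k^(0.39−1) = 0.071, so k_gold = (0.39/0.071)^(1/0.61) ≈ 16.3229.
Output: y_gold = k_gold^0.39 = 16.3229^0.39 ≈ 2.9716.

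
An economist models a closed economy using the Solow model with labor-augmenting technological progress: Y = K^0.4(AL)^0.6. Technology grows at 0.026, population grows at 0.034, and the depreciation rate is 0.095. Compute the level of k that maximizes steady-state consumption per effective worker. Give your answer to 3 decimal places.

k_gold ≈ 4.855

Capital per effective worker breaks even when investment replaces (n + g + δ)·k; here n + g + δ = 0.155.
At the golden rule the marginal product of capital equals n+g+δ: 0.4·k^(0.4−1) = 0.155. Solving, k_gold = (0.4/0.155)^(1/0.6) ≈ 4.8553.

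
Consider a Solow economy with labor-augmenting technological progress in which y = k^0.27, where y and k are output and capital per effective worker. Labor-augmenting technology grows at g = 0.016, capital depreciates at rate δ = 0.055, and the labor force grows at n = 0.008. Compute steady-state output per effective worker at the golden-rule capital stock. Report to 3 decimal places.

n + g + δ = 0.008 + 0.016 + 0.055 = 0.079.
Setting f'(k) = n+g+δ gives 0.27·k^(0.27−1) = 0.079, hence k_gold = (0.27/0.079)^(1/0.73) ≈ 5.3845.
Output: y_gold = k_gold^0.27 = 5.3845^0.27 ≈ 1.5755.

y_gold ≈ 1.575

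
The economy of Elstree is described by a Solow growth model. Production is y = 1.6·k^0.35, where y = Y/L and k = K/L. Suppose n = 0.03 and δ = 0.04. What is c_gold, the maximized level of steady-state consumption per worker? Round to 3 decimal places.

c_gold ≈ 3.186

The effective depreciation rate is n + δ = 0.03 + 0.04 = 0.07.
Maximizing c = f(k) − (n+δ)·k gives f'(k) = n+δ, i.e. 0.35·1.6·k^(0.35−1) = 0.07, so k_gold = (0.35·1.6/0.07)^(1/0.65) ≈ 24.5115.
y_gold = 1.6·24.5115^0.35 ≈ 4.9023.
c_gold = y_gold − (n+δ)·k_gold = 4.9023 − 0.07·24.5115 ≈ 3.1865.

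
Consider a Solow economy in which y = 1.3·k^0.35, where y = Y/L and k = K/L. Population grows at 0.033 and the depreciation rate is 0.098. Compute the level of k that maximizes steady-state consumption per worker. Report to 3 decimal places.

k_gold ≈ 6.791

n + δ = 0.033 + 0.098 = 0.131.
Golden rule sets MPK = n+δ: 0.35·1.3·k^(0.35−1) = 0.131, so k_gold = (0.35·1.3/0.131)^(1/0.65) ≈ 6.7906.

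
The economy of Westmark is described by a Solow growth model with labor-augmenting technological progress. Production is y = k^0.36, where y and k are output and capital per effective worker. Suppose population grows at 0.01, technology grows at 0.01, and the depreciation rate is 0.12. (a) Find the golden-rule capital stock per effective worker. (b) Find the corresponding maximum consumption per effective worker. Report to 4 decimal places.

Break-even investment rate: n + g + δ = 0.01 + 0.01 + 0.12 = 0.14.
Setting f'(k) = n+g+δ gives 0.36·k^(0.36−1) = 0.14, hence k_gold = (0.36/0.14)^(1/0.64) ≈ 4.3742.
y_gold = 4.3742^0.36 ≈ 1.7011; c_gold = y_gold − 0.14·k_gold ≈ 1.0887.

(a) k_gold ≈ 4.3742; (b) c_gold ≈ 1.0887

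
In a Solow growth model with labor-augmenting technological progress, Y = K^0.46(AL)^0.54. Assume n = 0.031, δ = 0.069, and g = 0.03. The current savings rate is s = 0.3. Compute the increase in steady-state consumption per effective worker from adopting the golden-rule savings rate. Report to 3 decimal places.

Capital per effective worker breaks even when investment replaces (n + g + δ)·k; here n + g + δ = 0.13.
Current steady state (s = 0.3): k* = (0.3/0.13)^(1/0.54) ≈ 4.7049, y* = 4.7049^0.46 ≈ 2.0388, c* = (1−0.3)·2.0388 ≈ 1.4272.
Maximizing c = f(k) − (n+g+δ)·k gives f'(k) = n+g+δ, i.e. 0.46·k^(0.46−1) = 0.13, so k_gold = (0.46/0.13)^(1/0.54) ≈ 10.3830.
y_gold = 10.3830^0.46 ≈ 2.9343, c_gold = y_gold − 0.13·k_gold ≈ 1.5845.
Gain: Δc = 1.5845 − 1.4272 ≈ 0.1574.

Δc ≈ 0.157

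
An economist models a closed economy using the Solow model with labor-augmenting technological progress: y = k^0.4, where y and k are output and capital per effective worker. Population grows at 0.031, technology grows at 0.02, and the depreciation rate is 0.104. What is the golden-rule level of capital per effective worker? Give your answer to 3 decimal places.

k_gold ≈ 4.855

The effective depreciation rate is n + g + δ = 0.031 + 0.02 + 0.104 = 0.155.
Golden rule sets MPK = n+g+δ: 0.4·k^(0.4−1) = 0.155, so k_gold = (0.4/0.155)^(1/0.6) ≈ 4.8553.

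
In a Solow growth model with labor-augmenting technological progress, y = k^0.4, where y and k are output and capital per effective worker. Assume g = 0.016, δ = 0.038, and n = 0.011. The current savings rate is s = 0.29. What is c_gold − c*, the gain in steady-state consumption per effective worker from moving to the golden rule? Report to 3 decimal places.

Break-even investment rate: n + g + δ = 0.011 + 0.016 + 0.038 = 0.065.
Current steady state (s = 0.29): k* = (0.29/0.065)^(1/0.6) ≈ 12.0913, y* = 12.0913^0.4 ≈ 2.7101, c* = (1−0.29)·2.7101 ≈ 1.9242.
Setting f'(k) = n+g+δ gives 0.4·k^(0.4−1) = 0.065, hence k_gold = (0.4/0.065)^(1/0.6) ≈ 20.6654.
y_gold = 20.6654^0.4 ≈ 3.3581, c_gold = y_gold − 0.065·k_gold ≈ 2.0149.
Gain: Δc = 2.0149 − 1.9242 ≈ 0.0907.

Δc ≈ 0.091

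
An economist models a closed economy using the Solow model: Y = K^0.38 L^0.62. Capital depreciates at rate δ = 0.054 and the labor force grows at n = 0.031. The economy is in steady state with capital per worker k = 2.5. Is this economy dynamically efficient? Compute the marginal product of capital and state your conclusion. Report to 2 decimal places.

dynamically efficient; MPK ≈ 0.22

The effective depreciation rate is n + δ = 0.031 + 0.054 = 0.085.
MPK = 0.38·k^(0.38−1) = 0.38·2.5^(-0.62) ≈ 0.2153.
MPK > 0.085, so the economy is dynamically efficient (under-saving).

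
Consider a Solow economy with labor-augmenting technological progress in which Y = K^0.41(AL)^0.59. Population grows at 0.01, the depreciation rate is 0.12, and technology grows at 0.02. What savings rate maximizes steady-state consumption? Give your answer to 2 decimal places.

Break-even investment rate: n + g + δ = 0.01 + 0.02 + 0.12 = 0.15.
At the golden rule MPK = n+g+δ, and in any Cobb-Douglas steady state s = (n+g+δ)·k/y = MPK·k/y = capital's share 0.41.

s_gold = 0.41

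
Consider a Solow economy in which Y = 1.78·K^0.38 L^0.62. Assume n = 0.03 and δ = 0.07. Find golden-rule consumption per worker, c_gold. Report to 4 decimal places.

c_gold ≈ 3.5616

The effective depreciation rate is n + δ = 0.03 + 0.07 = 0.1.
Maximizing c = f(k) − (n+δ)·k gives f'(k) = n+δ, i.e. 0.38·1.78·k^(0.38−1) = 0.1, so k_gold = (0.38·1.78/0.1)^(1/0.62) ≈ 21.8292.
y_gold = 1.78·21.8292^0.38 ≈ 5.7445.
c_gold = y_gold − (n+δ)·k_gold = 5.7445 − 0.1·21.8292 ≈ 3.5616.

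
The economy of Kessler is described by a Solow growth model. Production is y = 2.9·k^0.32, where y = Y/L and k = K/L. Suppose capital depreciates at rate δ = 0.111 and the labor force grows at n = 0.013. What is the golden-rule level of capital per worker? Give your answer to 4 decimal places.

k_gold ≈ 19.2966

The effective depreciation rate is n + δ = 0.013 + 0.111 = 0.124.
At the golden rule the marginal product of capital equals n+δ: 0.32·2.9·k^(0.32−1) = 0.124. Solving, k_gold = (0.32·2.9/0.124)^(1/0.68) ≈ 19.2966.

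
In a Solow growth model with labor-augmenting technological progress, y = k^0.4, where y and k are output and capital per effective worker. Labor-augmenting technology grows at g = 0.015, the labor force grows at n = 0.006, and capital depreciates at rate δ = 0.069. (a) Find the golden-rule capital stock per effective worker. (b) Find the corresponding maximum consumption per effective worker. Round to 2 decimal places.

(a) k_gold ≈ 12.01; (b) c_gold ≈ 1.62

n + g + δ = 0.006 + 0.015 + 0.069 = 0.09.
Golden rule sets MPK = n+g+δ: 0.4·k^(0.4−1) = 0.09, so k_gold = (0.4/0.09)^(1/0.6) ≈ 12.0142.
y_gold = 12.0142^0.4 ≈ 2.7032; c_gold = y_gold − 0.09·k_gold ≈ 1.6219.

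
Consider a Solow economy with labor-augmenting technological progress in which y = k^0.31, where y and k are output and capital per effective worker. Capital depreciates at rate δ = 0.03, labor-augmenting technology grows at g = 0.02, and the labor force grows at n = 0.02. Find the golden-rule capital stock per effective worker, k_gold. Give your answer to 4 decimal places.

Break-even investment rate: n + g + δ = 0.02 + 0.02 + 0.03 = 0.07.
Setting f'(k) = n+g+δ gives 0.31·k^(0.31−1) = 0.07, hence k_gold = (0.31/0.07)^(1/0.69) ≈ 8.6420.

k_gold ≈ 8.6420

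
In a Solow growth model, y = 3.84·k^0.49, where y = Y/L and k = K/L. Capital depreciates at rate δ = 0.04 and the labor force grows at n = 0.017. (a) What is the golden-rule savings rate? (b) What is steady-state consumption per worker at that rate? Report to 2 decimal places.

(a) s_gold = 0.49; (b) c_gold ≈ 56.36

Capital per worker breaks even when investment replaces (n + δ)·k; here n + δ = 0.057.
For Cobb-Douglas, s_gold equals capital's share: s_gold = 0.49.
At the golden rule the marginal product of capital equals n+δ: 0.49·3.84·k^(0.49−1) = 0.057. Solving, k_gold = (0.49·3.84/0.057)^(1/0.51) ≈ 950.0575.
y_gold = 3.84·950.0575^0.49 ≈ 110.5169; c_gold = (1−0.49)·y_gold ≈ 56.3636.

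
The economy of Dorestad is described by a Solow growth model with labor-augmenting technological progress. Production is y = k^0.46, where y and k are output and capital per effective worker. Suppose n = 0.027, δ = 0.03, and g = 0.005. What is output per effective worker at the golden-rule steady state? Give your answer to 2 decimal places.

Capital per effective worker breaks even when investment replaces (n + g + δ)·k; here n + g + δ = 0.062.
At the golden rule the marginal product of capital equals n+g+δ: 0.46·k^(0.46−1) = 0.062. Solving, k_gold = (0.46/0.062)^(1/0.54) ≈ 40.9062.
Output: y_gold = k_gold^0.46 = 40.9062^0.46 ≈ 5.5134.

y_gold ≈ 5.51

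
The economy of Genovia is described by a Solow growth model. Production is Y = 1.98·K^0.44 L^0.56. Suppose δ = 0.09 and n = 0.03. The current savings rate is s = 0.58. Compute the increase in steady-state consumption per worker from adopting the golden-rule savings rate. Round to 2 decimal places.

Δc ≈ 0.36

Break-even investment rate: n + δ = 0.03 + 0.09 = 0.12.
Current steady state (s = 0.58): k* = (0.58·1.98/0.12)^(1/0.56) ≈ 56.4454, y* = 1.98·56.4454^0.44 ≈ 11.6784, c* = (1−0.58)·11.6784 ≈ 4.9049.
Maximizing c = f(k) − (n+δ)·k gives f'(k) = n+δ, i.e. 0.44·1.98·k^(0.44−1) = 0.12, so k_gold = (0.44·1.98/0.12)^(1/0.56) ≈ 34.4657.
y_gold = 1.98·34.4657^0.44 ≈ 9.3997, c_gold = y_gold − 0.12·k_gold ≈ 5.2638.
Gain: Δc = 5.2638 − 4.9049 ≈ 0.3589.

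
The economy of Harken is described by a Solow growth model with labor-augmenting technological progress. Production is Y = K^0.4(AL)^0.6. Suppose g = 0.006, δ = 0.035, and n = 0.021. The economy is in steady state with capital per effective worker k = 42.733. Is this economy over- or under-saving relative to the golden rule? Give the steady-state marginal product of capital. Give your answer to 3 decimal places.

over-saving; MPK ≈ 0.042

n + g + δ = 0.021 + 0.006 + 0.035 = 0.062.
MPK = 0.4·k^(0.4−1) = 0.4·42.733^(-0.6) ≈ 0.0420.
MPK < 0.062, so the economy is dynamically inefficient (over-saving).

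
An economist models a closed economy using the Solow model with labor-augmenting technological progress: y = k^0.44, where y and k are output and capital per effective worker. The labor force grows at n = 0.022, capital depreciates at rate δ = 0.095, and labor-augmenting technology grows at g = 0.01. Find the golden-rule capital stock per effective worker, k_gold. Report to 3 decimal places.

n + g + δ = 0.022 + 0.01 + 0.095 = 0.127.
At the golden rule the marginal product of capital equals n+g+δ: 0.44·k^(0.44−1) = 0.127. Solving, k_gold = (0.44/0.127)^(1/0.56) ≈ 9.1973.

k_gold ≈ 9.197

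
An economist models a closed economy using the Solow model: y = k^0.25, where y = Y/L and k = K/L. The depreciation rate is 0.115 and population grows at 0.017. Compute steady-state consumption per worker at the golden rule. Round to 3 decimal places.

c_gold ≈ 0.928

The effective depreciation rate is n + δ = 0.017 + 0.115 = 0.132.
Golden rule sets MPK = n+δ: 0.25·k^(0.25−1) = 0.132, so k_gold = (0.25/0.132)^(1/0.75) ≈ 2.3433.
y_gold = 2.3433^0.25 ≈ 1.2372.
c_gold = y_gold − (n+δ)·k_gold = 1.2372 − 0.132·2.3433 ≈ 0.9279.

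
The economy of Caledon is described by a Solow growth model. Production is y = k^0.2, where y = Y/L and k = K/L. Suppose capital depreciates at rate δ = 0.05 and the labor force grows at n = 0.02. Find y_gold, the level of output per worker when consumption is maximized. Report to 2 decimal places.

y_gold ≈ 1.30

The effective depreciation rate is n + δ = 0.02 + 0.05 = 0.07.
Golden rule sets MPK = n+δ: 0.2·k^(0.2−1) = 0.07, so k_gold = (0.2/0.07)^(1/0.8) ≈ 3.7146.
Output: y_gold = k_gold^0.2 = 3.7146^0.2 ≈ 1.3001.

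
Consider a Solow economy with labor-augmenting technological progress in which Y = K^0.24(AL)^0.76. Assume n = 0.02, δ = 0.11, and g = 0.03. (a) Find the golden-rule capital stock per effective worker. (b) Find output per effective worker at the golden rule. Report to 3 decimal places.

(a) k_gold ≈ 1.705; (b) y_gold ≈ 1.137

Break-even investment rate: n + g + δ = 0.02 + 0.03 + 0.11 = 0.16.
Setting f'(k) = n+g+δ gives 0.24·k^(0.24−1) = 0.16, hence k_gold = (0.24/0.16)^(1/0.76) ≈ 1.7049.
y_gold = 1.7049^0.24 ≈ 1.1366.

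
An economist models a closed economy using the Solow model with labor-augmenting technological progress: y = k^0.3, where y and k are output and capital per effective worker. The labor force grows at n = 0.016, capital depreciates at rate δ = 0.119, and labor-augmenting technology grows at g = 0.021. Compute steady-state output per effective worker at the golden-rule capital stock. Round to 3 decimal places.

The effective depreciation rate is n + g + δ = 0.016 + 0.021 + 0.119 = 0.156.
Golden rule sets MPK = n+g+δ: 0.3·k^(0.3−1) = 0.156, so k_gold = (0.3/0.156)^(1/0.7) ≈ 2.5451.
Output: y_gold = k_gold^0.3 = 2.5451^0.3 ≈ 1.3235.

y_gold ≈ 1.323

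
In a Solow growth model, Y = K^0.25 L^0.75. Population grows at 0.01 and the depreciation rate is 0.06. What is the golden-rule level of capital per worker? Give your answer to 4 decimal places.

Capital per worker breaks even when investment replaces (n + δ)·k; here n + δ = 0.07.
Golden rule sets MPK = n+δ: 0.25·k^(0.25−1) = 0.07, so k_gold = (0.25/0.07)^(1/0.75) ≈ 5.4591.

k_gold ≈ 5.4591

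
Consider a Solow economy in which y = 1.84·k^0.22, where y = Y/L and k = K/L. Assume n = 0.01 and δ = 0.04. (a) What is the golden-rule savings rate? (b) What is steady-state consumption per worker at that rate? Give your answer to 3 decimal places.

Capital per worker breaks even when investment replaces (n + δ)·k; here n + δ = 0.05.
For Cobb-Douglas, s_gold equals capital's share: s_gold = 0.22.
Setting f'(k) = n+δ gives 0.22·1.84·k^(0.22−1) = 0.05, hence k_gold = (0.22·1.84/0.05)^(1/0.78) ≈ 14.6032.
y_gold = 1.84·14.6032^0.22 ≈ 3.3189; c_gold = (1−0.22)·y_gold ≈ 2.5888.

(a) s_gold = 0.220; (b) c_gold ≈ 2.589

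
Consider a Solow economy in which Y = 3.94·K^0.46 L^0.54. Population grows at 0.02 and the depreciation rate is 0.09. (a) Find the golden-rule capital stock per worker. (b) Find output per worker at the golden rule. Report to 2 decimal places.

(a) k_gold ≈ 179.24; (b) y_gold ≈ 42.86

Break-even investment rate: n + δ = 0.02 + 0.09 = 0.11.
Maximizing c = f(k) − (n+δ)·k gives f'(k) = n+δ, i.e. 0.46·3.94·k^(0.46−1) = 0.11, so k_gold = (0.46·3.94/0.11)^(1/0.54) ≈ 179.2450.
y_gold = 3.94·179.2450^0.46 ≈ 42.8629.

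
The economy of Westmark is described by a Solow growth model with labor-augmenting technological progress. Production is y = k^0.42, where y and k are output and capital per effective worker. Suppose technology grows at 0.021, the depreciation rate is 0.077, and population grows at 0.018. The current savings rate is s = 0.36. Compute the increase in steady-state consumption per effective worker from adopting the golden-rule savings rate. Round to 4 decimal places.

Break-even investment rate: n + g + δ = 0.018 + 0.021 + 0.077 = 0.116.
Current steady state (s = 0.36): k* = (0.36/0.116)^(1/0.58) ≈ 7.0471, y* = 7.0471^0.42 ≈ 2.2707, c* = (1−0.36)·2.2707 ≈ 1.4533.
Setting f'(k) = n+g+δ gives 0.42·k^(0.42−1) = 0.116, hence k_gold = (0.42/0.116)^(1/0.58) ≈ 9.1925.
y_gold = 9.1925^0.42 ≈ 2.5389, c_gold = y_gold − 0.116·k_gold ≈ 1.4725.
Gain: Δc = 1.4725 − 1.4533 ≈ 0.0193.

Δc ≈ 0.0193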